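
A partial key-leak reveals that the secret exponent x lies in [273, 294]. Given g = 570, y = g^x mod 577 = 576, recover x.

288

Compute 570^273 mod 577 = 465, then multiply by 570 repeatedly:
  570^273=465  570^274=207  570^275=282  570^276=334  570^277=547
  570^278=210  570^279=261  570^280=481  570^281=95  570^282=489
  570^283=39  570^284=304  570^285=180  570^286=471  570^287=165
  570^288=576
Found 576 at exponent 288.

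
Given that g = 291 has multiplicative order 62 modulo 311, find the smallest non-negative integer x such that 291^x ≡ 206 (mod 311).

15

Successive powers of 291 modulo 311:
  291^0=1  291^1=291  291^2=89  291^3=86  291^4=146  291^5=190
  291^6=243  291^7=116  291^8=168  291^9=61  291^10=24  291^11=142
  291^12=270  291^13=198  291^14=83  291^15=206
So 291^15 ≡ 206 (mod 311), giving x = 15.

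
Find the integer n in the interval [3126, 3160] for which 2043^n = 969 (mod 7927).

Compute 2043^3126 mod 7927 = 1113, then multiply by 2043 repeatedly:
  2043^3126=1113  2043^3127=6737  2043^3128=2419  2043^3129=3496  2043^3130=101
  2043^3131=241  2043^3132=889  2043^3133=944  2043^3134=2331  2043^3135=6033
  2043^3136=6861  2043^3137=2087  2043^3138=6942  2043^3139=1103  2043^3140=2161
  2043^3141=7511  2043^3142=6228  2043^3143=969
Found 969 at exponent 3143.

3143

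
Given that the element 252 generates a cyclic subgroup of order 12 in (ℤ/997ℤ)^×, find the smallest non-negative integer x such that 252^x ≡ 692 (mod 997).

4

Successive powers of 252 modulo 997:
  252^0=1  252^1=252  252^2=693  252^3=161  252^4=692
So 252^4 ≡ 692 (mod 997), giving x = 4.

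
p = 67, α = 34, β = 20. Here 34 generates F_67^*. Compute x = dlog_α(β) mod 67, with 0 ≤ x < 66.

49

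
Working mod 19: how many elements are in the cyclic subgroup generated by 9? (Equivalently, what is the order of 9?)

The order of 9 must divide p − 1 = 18 = 2 · 3^2.
Divisors: 1, 2, 3, 6, 9, 18.
Check each in increasing order: 9^1 ≡ 9;  9^2 ≡ 5;  9^3 ≡ 7;  9^6 ≡ 11;  9^9 ≡ 1.
Smallest exponent giving 1 is 9.

9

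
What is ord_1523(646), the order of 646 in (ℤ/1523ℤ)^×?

761

The order of 646 must divide p − 1 = 1522 = 2 · 761.
Divisors: 1, 2, 761, 1522.
Check each in increasing order: 646^1 ≡ 646;  646^2 ≡ 14;  646^761 ≡ 1.
Smallest exponent giving 1 is 761.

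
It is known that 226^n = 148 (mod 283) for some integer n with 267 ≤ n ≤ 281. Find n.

275

Compute 226^267 mod 283 = 142, then multiply by 226 repeatedly:
  226^267=142  226^268=113  226^269=68  226^270=86  226^271=192
  226^272=93  226^273=76  226^274=196  226^275=148
Found 148 at exponent 275.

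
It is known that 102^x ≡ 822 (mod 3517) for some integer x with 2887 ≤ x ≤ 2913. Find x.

Compute 102^2887 mod 3517 = 1494, then multiply by 102 repeatedly:
  102^2887=1494  102^2888=1157  102^2889=1953  102^2890=2254  102^2891=1303
  102^2892=2777  102^2893=1894  102^2894=3270  102^2895=2942  102^2896=1139
  102^2897=117  102^2898=1383  102^2899=386  102^2900=685  102^2901=3047
  102^2902=1298  102^2903=2267  102^2904=2629  102^2905=866  102^2906=407
  102^2907=2827  102^2908=3477  102^2909=2954  102^2910=2363  102^2911=1870
  102^2912=822
Found 822 at exponent 2912.

2912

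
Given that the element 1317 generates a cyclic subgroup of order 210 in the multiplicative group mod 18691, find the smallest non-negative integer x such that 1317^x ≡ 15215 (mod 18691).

Baby-step giant-step with m = ceil(sqrt(210)) = 15.
Baby table (1317^j mod 18691 for j=0..14):
  0:1  1:1317  2:14917  3:1448  4:534  5:11711  6:3312  7:6901
  8:4791  9:10880  10:11654  11:3007  12:16418  13:15710  14:17824
Giant step factor: 1317^(-15) ≡ 11549 (mod 18691).
Scan 15215·11549^i mod 18691 for i = 0, 1, …:
  i=0: 15215   i=1: 3944   i=2: 17980   i=3: 12701
  i=4: 15572   i=5: 14917
Match at i=5, j=2: x = 5·15 + 2 = 77.

77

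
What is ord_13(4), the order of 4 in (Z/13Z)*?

6

The order of 4 must divide p − 1 = 12 = 2^2 · 3.
Divisors: 1, 2, 3, 4, 6, 12.
Check each in increasing order: 4^1 ≡ 4;  4^2 ≡ 3;  4^3 ≡ 12;  4^4 ≡ 9;  4^6 ≡ 1.
Smallest exponent giving 1 is 6.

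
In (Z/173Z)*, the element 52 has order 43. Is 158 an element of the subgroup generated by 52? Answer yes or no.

yes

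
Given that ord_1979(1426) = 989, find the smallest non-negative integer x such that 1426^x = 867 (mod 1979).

883

Baby-step giant-step with m = ceil(sqrt(989)) = 32.
Baby table (1426^j mod 1979 for j=0..31):
  0:1  1:1426  2:1043  3:1089  4:1378  5:1860  6:500  7:560
  8:1023  9:275  10:308  11:1849  12:646  13:961  14:918  15:949
  16:1617  17:307  18:423  19:1582  20:1851  21:1519  22:1068  23:1117
  24:1726  25:1379  26:1307  27:1543  28:1649  29:422  30:156  31:808
Giant step factor: 1426^(-32) ≡ 787 (mod 1979).
Scan 867·787^i mod 1979 for i = 0, 1, …:
  i=0: 867   i=1: 1553   i=2: 1168   i=3: 960
  i=4: 1521   i=5: 1711   i=6: 837   i=7: 1691
  i=8: 929   i=9: 872     …   i=26: 1463
  i=27: 1582
Match at i=27, j=19: x = 27·32 + 19 = 883.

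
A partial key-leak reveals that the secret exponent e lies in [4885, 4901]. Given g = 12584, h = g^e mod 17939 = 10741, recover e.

Compute 12584^4885 mod 17939 = 4542, then multiply by 12584 repeatedly:
  12584^4885=4542  12584^4886=2874  12584^4887=1392  12584^4888=8464  12584^4889=7133
  12584^4890=12855  12584^4891=11357  12584^4892=14414  12584^4893=4547  12584^4894=11977
  12584^4895=13029  12584^4896=12415  12584^4897=17548  12584^4898=12881  12584^4899=15639
  12584^4900=10346  12584^4901=10741
Found 10741 at exponent 4901.

4901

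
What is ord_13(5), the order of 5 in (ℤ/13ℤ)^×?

4

The order of 5 must divide p − 1 = 12 = 2^2 · 3.
Divisors: 1, 2, 3, 4, 6, 12.
Check each in increasing order: 5^1 ≡ 5;  5^2 ≡ 12;  5^3 ≡ 8;  5^4 ≡ 1.
Smallest exponent giving 1 is 4.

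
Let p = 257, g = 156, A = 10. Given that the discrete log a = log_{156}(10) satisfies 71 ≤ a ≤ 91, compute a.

85

Compute 156^71 mod 257 = 138, then multiply by 156 repeatedly:
  156^71=138  156^72=197  156^73=149  156^74=114  156^75=51
  156^76=246  156^77=83  156^78=98  156^79=125  156^80=225
  156^81=148  156^82=215  156^83=130  156^84=234  156^85=10
Found 10 at exponent 85.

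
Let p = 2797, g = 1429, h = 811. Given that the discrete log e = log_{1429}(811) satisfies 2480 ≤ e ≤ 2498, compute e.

Compute 1429^2480 mod 2797 = 1018, then multiply by 1429 repeatedly:
  1429^2480=1018  1429^2481=282  1429^2482=210  1429^2483=811
Found 811 at exponent 2483.

2483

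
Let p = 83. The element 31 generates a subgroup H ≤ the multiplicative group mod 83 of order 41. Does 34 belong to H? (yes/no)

no

34 ∈ ⟨31⟩ iff 34^41 ≡ 1 (mod 83), since |⟨31⟩| = 41.
34^41 mod 83 = 82.
Since 82 ≠ 1, 34 does not lie in the subgroup.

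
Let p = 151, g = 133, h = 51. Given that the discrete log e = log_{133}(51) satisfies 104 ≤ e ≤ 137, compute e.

127

Compute 133^104 mod 151 = 34, then multiply by 133 repeatedly:
  133^104=34  133^105=143  133^106=144  133^107=126  133^108=148
  133^109=54  133^110=85  133^111=131  133^112=58  133^113=13
  133^114=68  133^115=135  133^116=137  133^117=101  133^118=145
  133^119=108  133^120=19  133^121=111  133^122=116  133^123=26
  133^124=136  133^125=119  133^126=123  133^127=51
Found 51 at exponent 127.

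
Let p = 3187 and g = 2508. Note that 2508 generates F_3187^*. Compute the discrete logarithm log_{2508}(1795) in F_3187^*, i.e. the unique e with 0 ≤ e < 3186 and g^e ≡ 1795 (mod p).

43

Baby-step giant-step with m = ceil(sqrt(3186)) = 57.
Baby table (2508^j mod 3187 for j=0..56):
  0:1  1:2508  2:2113  3:2610  4:2969  5:1420  6:1481  7:1493
  8:2906  9:2766  10:2216  11:2787  12:705  13:2542  14:1336  15:1151
  16:2473  17:382  18:1956  19:855  20:2676  21:2773  22:650  23:1643
  24:3040  25:1016  26:1715  27:1957  28:176  29:1602  30:2196  31:432
  32:3063  33:1334  34:2509  35:1434  36:1536  37:2392  38:1202  39:2901
  40:2974  41:1212  42:2485  43:1795  44:1816  45:305  46:60  47:691
  48:2487  49:437  50:2855  51:2338  52:2811  53:344  54:2262  55:236
  56:2293
Giant step factor: 2508^(-57) ≡ 2141 (mod 3187).
Scan 1795·2141^i mod 3187 for i = 0, 1, …:
  i=0: 1795
Match at i=0, j=43: e = 0·57 + 43 = 43.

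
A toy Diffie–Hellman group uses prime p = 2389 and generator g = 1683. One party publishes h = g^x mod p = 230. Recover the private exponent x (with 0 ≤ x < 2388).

320

Baby-step giant-step with m = ceil(sqrt(2388)) = 49.
Baby table (1683^j mod 2389 for j=0..48):
  0:1  1:1683  2:1524  3:1495  4:468  5:1663  6:1310  7:2072
  8:1625  9:1859  10:1496  11:2151  12:798  13:416  14:151  15:899
  16:780  17:1179  18:1387  19:268  20:1912  21:2302  22:1697  23:1196
  24:1330  25:2286  26:1048  27:702  28:1300  29:1965  30:719  31:1243
  32:1594  33:2244  34:2032  35:1197  36:624  37:1421  38:154  39:1170
  40:574  41:886  42:402  43:479  44:1064  45:1351  46:1794  47:1995
  48:1040
Giant step factor: 1683^(-49) ≡ 655 (mod 2389).
Scan 230·655^i mod 2389 for i = 0, 1, …:
  i=0: 230   i=1: 143   i=2: 494   i=3: 1055
  i=4: 604   i=5: 1435   i=6: 1048
Match at i=6, j=26: x = 6·49 + 26 = 320.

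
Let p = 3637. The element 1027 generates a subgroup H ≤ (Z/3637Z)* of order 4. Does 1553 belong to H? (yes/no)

no

⟨1027⟩ has order 4; its elements mod 3637 are {1, 1027, 2610, 3636}.
1553 is not in this set.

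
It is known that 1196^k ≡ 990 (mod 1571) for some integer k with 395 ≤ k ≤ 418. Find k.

404

Compute 1196^395 mod 1571 = 1244, then multiply by 1196 repeatedly:
  1196^395=1244  1196^396=87  1196^397=366  1196^398=998  1196^399=1219
  1196^400=36  1196^401=639  1196^402=738  1196^403=1317  1196^404=990
Found 990 at exponent 404.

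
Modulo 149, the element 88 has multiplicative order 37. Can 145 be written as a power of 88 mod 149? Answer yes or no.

yes

145 ∈ ⟨88⟩ iff 145^37 ≡ 1 (mod 149), since |⟨88⟩| = 37.
145^37 mod 149 = 1.
Since 1 = 1, 145 lies in the subgroup.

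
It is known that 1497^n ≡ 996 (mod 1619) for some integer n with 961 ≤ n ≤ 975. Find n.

962

Compute 1497^961 mod 1619 = 98, then multiply by 1497 repeatedly:
  1497^961=98  1497^962=996
Found 996 at exponent 962.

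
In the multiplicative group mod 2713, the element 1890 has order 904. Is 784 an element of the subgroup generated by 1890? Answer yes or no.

yes

784 ∈ ⟨1890⟩ iff 784^904 ≡ 1 (mod 2713), since |⟨1890⟩| = 904.
784^904 mod 2713 = 1.
Since 1 = 1, 784 lies in the subgroup.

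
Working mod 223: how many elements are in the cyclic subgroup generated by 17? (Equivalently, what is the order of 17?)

37

The order of 17 must divide p − 1 = 222 = 2 · 3 · 37.
Divisors: 1, 2, 3, 6, 37, 74, 111, 222.
Check each in increasing order: 17^1 ≡ 17;  17^2 ≡ 66;  17^3 ≡ 7;  17^6 ≡ 49;  17^37 ≡ 1.
Smallest exponent giving 1 is 37.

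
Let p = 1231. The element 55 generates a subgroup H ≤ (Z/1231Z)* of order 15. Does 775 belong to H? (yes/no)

775 ∈ ⟨55⟩ iff 775^15 ≡ 1 (mod 1231), since |⟨55⟩| = 15.
775^15 mod 1231 = 1.
Since 1 = 1, 775 lies in the subgroup.

yes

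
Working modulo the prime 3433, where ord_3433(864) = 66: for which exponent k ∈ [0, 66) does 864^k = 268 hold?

Baby-step giant-step with m = ceil(sqrt(66)) = 9.
Baby table (864^j mod 3433 for j=0..8):
  0:1  1:864  2:1535  3:1102  4:1187  5:2534  6:2555  7:101
  8:1439
Giant step factor: 864^(-9) ≡ 955 (mod 3433).
Scan 268·955^i mod 3433 for i = 0, 1, …:
  i=0: 268   i=1: 1898   i=2: 3399   i=3: 1860
  i=4: 1439
Match at i=4, j=8: k = 4·9 + 8 = 44.

44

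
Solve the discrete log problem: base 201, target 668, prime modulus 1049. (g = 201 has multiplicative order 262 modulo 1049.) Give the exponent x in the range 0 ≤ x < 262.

Baby-step giant-step with m = ceil(sqrt(262)) = 17.
Baby table (201^j mod 1049 for j=0..16):
  0:1  1:201  2:539  3:292  4:997  5:38  6:295  7:551
  8:606  9:122  10:395  11:720  12:1007  13:999  14:440  15:324
  16:86
Giant step factor: 201^(-17) ≡ 303 (mod 1049).
Scan 668·303^i mod 1049 for i = 0, 1, …:
  i=0: 668   i=1: 996   i=2: 725   i=3: 434
  i=4: 377   i=5: 939   i=6: 238   i=7: 782
  i=8: 921   i=9: 29   i=10: 395
Match at i=10, j=10: x = 10·17 + 10 = 180.

180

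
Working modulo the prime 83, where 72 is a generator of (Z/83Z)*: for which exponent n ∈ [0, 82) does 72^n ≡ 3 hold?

44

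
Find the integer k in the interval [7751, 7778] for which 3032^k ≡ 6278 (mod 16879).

Compute 3032^7751 mod 16879 = 13047, then multiply by 3032 repeatedly:
  3032^7751=13047  3032^7752=11007  3032^7753=3441  3032^7754=1890  3032^7755=8499
  3032^7756=11614  3032^7757=4054  3032^7758=3816  3032^7759=7997  3032^7760=8660
  3032^7761=10275  3032^7762=12045  3032^7763=11163  3032^7764=3821  3032^7765=6278
Found 6278 at exponent 7765.

7765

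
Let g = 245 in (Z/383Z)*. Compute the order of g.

382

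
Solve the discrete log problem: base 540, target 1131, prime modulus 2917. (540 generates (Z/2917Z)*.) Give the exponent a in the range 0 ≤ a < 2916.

470

Baby-step giant-step with m = ceil(sqrt(2916)) = 54.
Baby table (540^j mod 2917 for j=0..53):
  0:1  1:540  2:2817  3:1423  4:1249  5:633  6:531  7:874
  8:2323  9:110  10:1060  11:668  12:1929  13:291  14:2539  15:70
  16:2796  17:1751  18:432  19:2837  20:555  21:2166  22:2840  23:2175
  24:1866  25:1275  26:88  27:848  28:2868  29:2710  30:1983  31:281
  32:56  33:1070  34:234  35:929  36:2853  37:444  38:566  39:2272
  40:1740  41:326  42:1020  43:2404  44:95  45:1711  46:2168  47:1003
  48:1975  49:1795  50:856  51:1354  52:1910  53:1699
Giant step factor: 540^(-54) ≡ 1470 (mod 2917).
Scan 1131·1470^i mod 2917 for i = 0, 1, …:
  i=0: 1131   i=1: 2797   i=2: 1537   i=3: 1632
  i=4: 1266   i=5: 2891   i=6: 2618   i=7: 937
  i=8: 566
Match at i=8, j=38: a = 8·54 + 38 = 470.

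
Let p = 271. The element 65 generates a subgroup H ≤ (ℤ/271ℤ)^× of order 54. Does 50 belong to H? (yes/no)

50 ∈ ⟨65⟩ iff 50^54 ≡ 1 (mod 271), since |⟨65⟩| = 54.
50^54 mod 271 = 244.
Since 244 ≠ 1, 50 does not lie in the subgroup.

no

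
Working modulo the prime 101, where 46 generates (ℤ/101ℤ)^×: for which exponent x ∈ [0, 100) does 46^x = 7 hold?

Successive powers of 46 modulo 101:
  46^0=1  46^1=46  46^2=96  46^3=73  46^4=25  46^5=39
  46^6=77  46^7=7
So 46^7 ≡ 7 (mod 101), giving x = 7.

7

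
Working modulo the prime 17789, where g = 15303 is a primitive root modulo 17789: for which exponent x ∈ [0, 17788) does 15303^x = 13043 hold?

Baby-step giant-step with m = ceil(sqrt(17788)) = 134.
Baby table (15303^j mod 17789 for j=0..133):
  0:1  1:15303  2:7413  3:686  4:2348  5:15453  6:8082  7:9718
  8:16303  9:11873  10:13462  11:12366  12:15305  13:2441  14:15512  15:3720
  16:2360  17:3410  18:8093  19:161  20:8901  21:1630  22:3712  23:4459
  24:15262  25:2605  26:16955  27:9800  28:8130  29:14913  30:16347  31:9223
  32:1643  33:6972  34:11883  35:6391  36:15340  37:4376  38:8132  39:9941
  40:13384  41:10595  42:6339  43:2300  44:10258  45:8038  46:12368  47:10333
  48:17267  49:16884  50:8416  51:15477  52:1785  53:9740  54:14978  55:14858
  56:10765  57:10655  58:17280  59:2355  60:15840  61:6606  62:14520  63:14950
  64:13310  65:16669  66:9236  67:4903  68:14396  69:3012  70:1337  71:2761
  72:2708  73:9943  74:8412  75:7632  76:7711  77:6996  78:5586  79:6413
  80:14015  81:7361  82:5435  83:8230  84:15359  85:10509  86:6667  87:5186
  88:4629  89:1789  90:17585  91:9052  92:17602  93:2368  94:1311  95:14030
  96:5649  97:9896  98:731  99:15001  100:11047  101:3374  102:8644  103:128
  104:1994  105:6047  106:16652  107:15920  108:3405  109:2734  110:16463  111:5471
  112:7679  113:15392  114:17416  115:2250  116:10035  117:10957  118:13646  119:17456
  120:9544  121:4142  122:2819  123:832  124:12961  125:12622  126:1504  127:14535
  128:13238  129:17771  130:9170  131:8878  132:5441  133:11103
Giant step factor: 15303^(-134) ≡ 6354 (mod 17789).
Scan 13043·6354^i mod 17789 for i = 0, 1, …:
  i=0: 13043   i=1: 14060   i=2: 882   i=3: 693
  i=4: 9439   i=5: 8687   i=6: 15720   i=7: 17434
  i=8: 3533   i=9: 16753     …   i=42: 4428
  i=43: 11103
Match at i=43, j=133: x = 43·134 + 133 = 5895.

5895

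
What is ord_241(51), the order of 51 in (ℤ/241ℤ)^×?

240

The order of 51 must divide p − 1 = 240 = 2^4 · 3 · 5.
Divisors: 1, 2, 3, 4, 5, 6, 8, 10, 12, 15, 16, 20, 24, 30, 40, 48, 60, 80, 120, 240.
Check each in increasing order: 51^1 ≡ 51;  51^2 ≡ 191;  51^3 ≡ 101;  51^4 ≡ 90;  51^5 ≡ 11;  51^6 ≡ 79;  51^8 ≡ 147;  51^10 ≡ 121;  51^12 ≡ 216;  51^15 ≡ 126;  51^16 ≡ 160;  51^20 ≡ 181;  51^24 ≡ 143;  51^30 ≡ 211;  51^40 ≡ 226;  51^48 ≡ 205;  51^60 ≡ 177;  51^80 ≡ 225;  51^120 ≡ 240;  51^240 ≡ 1.
Smallest exponent giving 1 is 240.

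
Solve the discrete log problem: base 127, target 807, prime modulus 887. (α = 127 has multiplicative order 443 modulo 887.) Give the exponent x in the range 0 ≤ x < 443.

Successive powers of 127 modulo 887:
  127^0=1  127^1=127  127^2=163  127^3=300  127^4=846  127^5=115
  127^6=413  127^7=118  127^8=794  127^9=607  127^10=807
So 127^10 ≡ 807 (mod 887), giving x = 10.

10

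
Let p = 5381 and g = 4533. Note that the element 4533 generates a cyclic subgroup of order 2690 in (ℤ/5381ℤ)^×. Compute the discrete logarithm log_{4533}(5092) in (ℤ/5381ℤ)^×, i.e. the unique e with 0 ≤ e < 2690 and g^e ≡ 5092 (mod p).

1593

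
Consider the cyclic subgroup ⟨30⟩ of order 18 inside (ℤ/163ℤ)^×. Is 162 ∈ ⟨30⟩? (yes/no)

yes

⟨30⟩ has order 18; its elements mod 163 are {1, 23, 30, 38, 40, 53, 58, 59, 78, 85, 104, 105, 110, 123, 125, 133, 140, 162}.
162 is in this set.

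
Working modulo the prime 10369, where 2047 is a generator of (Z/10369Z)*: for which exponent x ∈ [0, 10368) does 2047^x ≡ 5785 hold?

Baby-step giant-step with m = ceil(sqrt(10368)) = 102.
Baby table (2047^j mod 10369 for j=0..101):
  0:1  1:2047  2:1133  3:6964  4:8302  5:9772  6:1483  7:7953
  8:461  9:88  10:3863  11:6383  12:1061  13:4746  14:9678  15:6076
  16:5141  17:9461  18:7744  19:8136  20:1778  21:47  22:2888  23:1406
  24:5869  25:6541  26:3048  27:7487  28:507  29:929  30:4136  31:5288
  32:9669  33:8391  34:5313  35:8999  36:5609  37:3140  38:9169  39:1053
  40:9108  41:614  42:2209  43:939  44:3868  45:6249  46:6726  47:8459
  48:9712  49:3091  50:2187  51:7750  52:10049  53:8576  54:355  55:855
  56:8193  57:4398  58:2414  59:5814  60:8015  61:2947  62:8120  63:133
  64:2657  65:5523  66:3371  67:5052  68:3551  69:228  70:111  71:9468
  72:1335  73:5698  74:9050  75:6316  76:9078  77:1418  78:9695  79:9768
  80:3664  81:3421  82:3712  83:8356  84:6251  85:451  86:356  87:2902
  88:9326  89:993  90:347  91:5217  92:9498  93:531  94:8581  95:221
  96:6520  97:1537  98:4432  99:9798  100:2860  101:6304
Giant step factor: 2047^(-102) ≡ 3994 (mod 10369).
Scan 5785·3994^i mod 10369 for i = 0, 1, …:
  i=0: 5785   i=1: 3158   i=2: 4348   i=3: 8206
  i=4: 8724   i=5: 3816   i=6: 9043   i=7: 2515
  i=8: 7718   i=9: 9024     …   i=72: 846
  i=73: 8999
Match at i=73, j=35: x = 73·102 + 35 = 7481.

7481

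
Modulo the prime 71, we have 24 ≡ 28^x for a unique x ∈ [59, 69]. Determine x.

Compute 28^59 mod 71 = 65, then multiply by 28 repeatedly:
  28^59=65  28^60=45  28^61=53  28^62=64  28^63=17
  28^64=50  28^65=51  28^66=8  28^67=11  28^68=24
Found 24 at exponent 68.

68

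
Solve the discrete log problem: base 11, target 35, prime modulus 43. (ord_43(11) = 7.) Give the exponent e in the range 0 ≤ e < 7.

2

Successive powers of 11 modulo 43:
  11^0=1  11^1=11  11^2=35
So 11^2 ≡ 35 (mod 43), giving e = 2.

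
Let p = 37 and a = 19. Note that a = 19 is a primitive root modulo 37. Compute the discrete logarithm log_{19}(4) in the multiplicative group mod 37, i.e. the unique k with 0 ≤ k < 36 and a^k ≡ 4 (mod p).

Successive powers of 19 modulo 37:
  19^0=1  19^1=19  19^2=28  19^3=14  19^4=7  19^5=22
  19^6=11  19^7=24  19^8=12  19^9=6  19^10=3  19^11=20
  19^12=10  19^13=5  19^14=21  19^15=29  19^16=33  19^17=35
  19^18=36  19^19=18  19^20=9  19^21=23  19^22=30  19^23=15
  19^24=26  19^25=13  19^26=25  19^27=31  19^28=34  19^29=17
  19^30=27  19^31=32  19^32=16  19^33=8  19^34=4
So 19^34 ≡ 4 (mod 37), giving k = 34.

34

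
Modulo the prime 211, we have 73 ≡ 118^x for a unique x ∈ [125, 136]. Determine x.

Compute 118^125 mod 211 = 31, then multiply by 118 repeatedly:
  118^125=31  118^126=71  118^127=149  118^128=69  118^129=124
  118^130=73
Found 73 at exponent 130.

130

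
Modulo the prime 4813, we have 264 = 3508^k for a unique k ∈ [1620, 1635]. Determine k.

Compute 3508^1620 mod 4813 = 4772, then multiply by 3508 repeatedly:
  3508^1620=4772  3508^1621=562  3508^1622=2979  3508^1623=1309  3508^1624=370
  3508^1625=3263  3508^1626=1290  3508^1627=1100  3508^1628=3587  3508^1629=2014
  3508^1630=4441  3508^1631=4160  3508^1632=264
Found 264 at exponent 1632.

1632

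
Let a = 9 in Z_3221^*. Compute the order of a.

322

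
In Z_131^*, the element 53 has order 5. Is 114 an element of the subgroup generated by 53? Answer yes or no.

⟨53⟩ has order 5; its elements mod 131 are {1, 53, 58, 61, 89}.
114 is not in this set.

no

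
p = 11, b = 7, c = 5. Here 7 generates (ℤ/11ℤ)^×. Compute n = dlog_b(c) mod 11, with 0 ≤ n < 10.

Successive powers of 7 modulo 11:
  7^0=1  7^1=7  7^2=5
So 7^2 ≡ 5 (mod 11), giving n = 2.

2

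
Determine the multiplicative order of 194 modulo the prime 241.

40

The order of 194 must divide p − 1 = 240 = 2^4 · 3 · 5.
Divisors: 1, 2, 3, 4, 5, 6, 8, 10, 12, 15, 16, 20, 24, 30, 40, 48, 60, 80, 120, 240.
Check each in increasing order: 194^1 ≡ 194;  194^2 ≡ 40;  194^3 ≡ 48;  194^4 ≡ 154;  194^5 ≡ 233;  194^6 ≡ 135;  194^8 ≡ 98;  194^10 ≡ 64;  194^12 ≡ 150;  194^15 ≡ 211;  194^16 ≡ 205;  194^20 ≡ 240;  194^24 ≡ 87;  194^30 ≡ 177;  194^40 ≡ 1.
Smallest exponent giving 1 is 40.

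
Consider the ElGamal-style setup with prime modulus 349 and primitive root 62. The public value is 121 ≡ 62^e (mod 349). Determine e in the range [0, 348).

Baby-step giant-step with m = ceil(sqrt(348)) = 19.
Baby table (62^j mod 349 for j=0..18):
  0:1  1:62  2:5  3:310  4:25  5:154  6:125  7:72
  8:276  9:11  10:333  11:55  12:269  13:275  14:298  15:328
  16:94  17:244  18:121
Giant step factor: 62^(-19) ≡ 232 (mod 349).
Scan 121·232^i mod 349 for i = 0, 1, …:
  i=0: 121
Match at i=0, j=18: e = 0·19 + 18 = 18.

18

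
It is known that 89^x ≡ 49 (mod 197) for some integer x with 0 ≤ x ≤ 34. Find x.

Compute 89^0 mod 197 = 1, then multiply by 89 repeatedly:
  89^0=1  89^1=89  89^2=41  89^3=103  89^4=105
  89^5=86  89^6=168  89^7=177  89^8=190  89^9=165
  89^10=107  89^11=67  89^12=53  89^13=186  89^14=6
  89^15=140  89^16=49
Found 49 at exponent 16.

16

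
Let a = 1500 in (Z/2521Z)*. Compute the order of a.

420

The order of 1500 must divide p − 1 = 2520 = 2^3 · 3^2 · 5 · 7.
Divisors: 1, 2, 3, 4, 5, 6, 7, 8, 9, 10, 12, 14, 15, 18, 20, 21, 24, 28, 30, 35, 36, 40, 42, 45, 56, 60, 63, 70, 72, 84, 90, 105, 120, 126, 140, 168, 180, 210, 252, 280, 315, 360, 420, 504, 630, 840, 1260, 2520.
Check each in increasing order: 1500^1 ≡ 1500;  1500^2 ≡ 1268;  1500^3 ≡ 1166;  1500^4 ≡ 1947;  1500^5 ≡ 1182;  1500^6 ≡ 737;  1500^7 ≡ 1302;  1500^8 ≡ 1746;  1500^9 ≡ 2202;  1500^10 ≡ 490;  1500^12 ≡ 1154;  1500^14 ≡ 1092;  1500^15 ≡ 1871;  1500^18 ≡ 921;  1500^20 ≡ 605;  1500^21 ≡ 2461;  1500^24 ≡ 628;  1500^28 ≡ 31;  1500^30 ≡ 1493;  1500^35 ≡ 26;  1500^36 ≡ 1185;  1500^40 ≡ 480;  1500^42 ≡ 1079;  1500^45 ≡ 135;  1500^56 ≡ 961;  1500^60 ≡ 485;  1500^63 ≡ 806;  1500^70 ≡ 676;  1500^72 ≡ 28;  1500^84 ≡ 2060;  1500^90 ≡ 578;  1500^105 ≡ 2450;  1500^120 ≡ 772;  1500^126 ≡ 1739;  1500^140 ≡ 675;  1500^168 ≡ 757;  1500^180 ≡ 1312;  1500^210 ≡ 2520;  1500^252 ≡ 1442;  1500^280 ≡ 1845;  1500^315 ≡ 71;  1500^360 ≡ 2022;  1500^420 ≡ 1.
Smallest exponent giving 1 is 420.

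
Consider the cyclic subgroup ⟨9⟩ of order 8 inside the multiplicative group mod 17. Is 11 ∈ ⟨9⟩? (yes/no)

⟨9⟩ has order 8; its elements mod 17 are {1, 2, 4, 8, 9, 13, 15, 16}.
11 is not in this set.

no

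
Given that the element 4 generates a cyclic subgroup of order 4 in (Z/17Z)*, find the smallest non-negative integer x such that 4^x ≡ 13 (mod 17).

3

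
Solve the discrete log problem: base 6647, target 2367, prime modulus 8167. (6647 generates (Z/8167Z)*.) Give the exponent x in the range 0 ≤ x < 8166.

856

Baby-step giant-step with m = ceil(sqrt(8166)) = 91.
Baby table (6647^j mod 8167 for j=0..90):
  0:1  1:6647  2:7306  3:2000  4:6291  5:1237  6:6337  7:4820
  8:7566  9:6983  10:2940  11:6716  12:430  13:7927  14:5452  15:2465
  16:1853  17:1055  18:5299  19:6349  20:2914  21:5401  22:6482  23:4929
  24:5226  25:2971  26:431  27:6407  28:4591  29:4465  30:8144  31:2292
  32:3469  33:3002  34:2313  35:4217  36:1255  37:3478  38:5656  39:2731
  40:5883  41:705  42:6444  43:5520  44:5276  45:474  46:6383  47:236
  48:628  49:979  50:6481  51:6449  52:6087  53:971  54:2307  55:5170
  56:6421  57:7812  58:578  59:3476  60:529  61:4453  62:1883  63:4457
  64:3970  65:1013  66:3803  67:1676  68:584  69:2523  70:3530  71:119
  72:6961  73:3712  74:1157  75:5432  76:197  77:2739  78:1890  79:1984
  80:6110  81:6846  82:7005  83:2168  84:4108  85:3595  86:7490  87:8165
  88:3040  89:1722  90:4167
Giant step factor: 6647^(-91) ≡ 542 (mod 8167).
Scan 2367·542^i mod 8167 for i = 0, 1, …:
  i=0: 2367   i=1: 695   i=2: 1008   i=3: 7314
  i=4: 3193   i=5: 7369   i=6: 335   i=7: 1896
  i=8: 6757   i=9: 3478
Match at i=9, j=37: x = 9·91 + 37 = 856.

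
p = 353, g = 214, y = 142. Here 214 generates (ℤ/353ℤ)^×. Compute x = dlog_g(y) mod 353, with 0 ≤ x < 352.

277

Baby-step giant-step with m = ceil(sqrt(352)) = 19.
Baby table (214^j mod 353 for j=0..18):
  0:1  1:214  2:259  3:5  4:11  5:236  6:25  7:55
  8:121  9:125  10:275  11:252  12:272  13:316  14:201  15:301
  16:168  17:299  18:93
Giant step factor: 214^(-19) ≡ 245 (mod 353).
Scan 142·245^i mod 353 for i = 0, 1, …:
  i=0: 142   i=1: 196   i=2: 12   i=3: 116
  i=4: 180   i=5: 328   i=6: 229   i=7: 331
  i=8: 258   i=9: 23     …   i=13: 233
  i=14: 252
Match at i=14, j=11: x = 14·19 + 11 = 277.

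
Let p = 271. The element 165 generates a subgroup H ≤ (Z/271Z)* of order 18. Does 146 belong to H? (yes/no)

yes

⟨165⟩ has order 18; its elements mod 271 are {1, 13, 23, 28, 29, 93, 102, 106, 125, 146, 165, 169, 178, 242, 243, 248, 258, 270}.
146 is in this set.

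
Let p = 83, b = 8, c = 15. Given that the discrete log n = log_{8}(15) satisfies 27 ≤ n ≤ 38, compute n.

33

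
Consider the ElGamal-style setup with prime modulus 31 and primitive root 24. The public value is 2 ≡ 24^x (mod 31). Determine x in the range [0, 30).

Successive powers of 24 modulo 31:
  24^0=1  24^1=24  24^2=18  24^3=29  24^4=14  24^5=26
  24^6=4  24^7=3  24^8=10  24^9=23  24^10=25  24^11=11
  24^12=16  24^13=12  24^14=9  24^15=30  24^16=7  24^17=13
  24^18=2
So 24^18 ≡ 2 (mod 31), giving x = 18.

18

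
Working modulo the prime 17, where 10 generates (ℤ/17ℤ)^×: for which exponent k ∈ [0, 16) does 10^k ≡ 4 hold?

4

Successive powers of 10 modulo 17:
  10^0=1  10^1=10  10^2=15  10^3=14  10^4=4
So 10^4 ≡ 4 (mod 17), giving k = 4.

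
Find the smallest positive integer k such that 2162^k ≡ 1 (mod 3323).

3322

The order of 2162 must divide p − 1 = 3322 = 2 · 11 · 151.
Divisors: 1, 2, 11, 22, 151, 302, 1661, 3322.
Check each in increasing order: 2162^1 ≡ 2162;  2162^2 ≡ 2106;  2162^11 ≡ 1771;  2162^22 ≡ 2852;  2162^151 ≡ 2092;  2162^302 ≡ 73;  2162^1661 ≡ 3322;  2162^3322 ≡ 1.
Smallest exponent giving 1 is 3322.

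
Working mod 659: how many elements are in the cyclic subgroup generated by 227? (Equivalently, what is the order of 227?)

658

The order of 227 must divide p − 1 = 658 = 2 · 7 · 47.
Divisors: 1, 2, 7, 14, 47, 94, 329, 658.
Check each in increasing order: 227^1 ≡ 227;  227^2 ≡ 127;  227^7 ≡ 449;  227^14 ≡ 606;  227^47 ≡ 352;  227^94 ≡ 12;  227^329 ≡ 658;  227^658 ≡ 1.
Smallest exponent giving 1 is 658.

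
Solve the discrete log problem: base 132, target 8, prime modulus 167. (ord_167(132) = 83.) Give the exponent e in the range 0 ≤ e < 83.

31

Baby-step giant-step with m = ceil(sqrt(83)) = 10.
Baby table (132^j mod 167 for j=0..9):
  0:1  1:132  2:56  3:44  4:130  5:126  6:99  7:42
  8:33  9:14
Giant step factor: 132^(-10) ≡ 76 (mod 167).
Scan 8·76^i mod 167 for i = 0, 1, …:
  i=0: 8   i=1: 107   i=2: 116   i=3: 132
Match at i=3, j=1: e = 3·10 + 1 = 31.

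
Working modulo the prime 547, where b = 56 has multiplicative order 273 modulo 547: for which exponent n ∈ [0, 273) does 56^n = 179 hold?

129

Baby-step giant-step with m = ceil(sqrt(273)) = 17.
Baby table (56^j mod 547 for j=0..16):
  0:1  1:56  2:401  3:29  4:530  5:142  6:294  7:54
  8:289  9:321  10:472  11:176  12:10  13:13  14:181  15:290
  16:377
Giant step factor: 56^(-17) ≡ 99 (mod 547).
Scan 179·99^i mod 547 for i = 0, 1, …:
  i=0: 179   i=1: 217   i=2: 150   i=3: 81
  i=4: 361   i=5: 184   i=6: 165   i=7: 472
Match at i=7, j=10: n = 7·17 + 10 = 129.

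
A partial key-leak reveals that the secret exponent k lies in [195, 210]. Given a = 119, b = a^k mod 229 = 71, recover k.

Compute 119^195 mod 229 = 54, then multiply by 119 repeatedly:
  119^195=54  119^196=14  119^197=63  119^198=169  119^199=188
  119^200=159  119^201=143  119^202=71
Found 71 at exponent 202.

202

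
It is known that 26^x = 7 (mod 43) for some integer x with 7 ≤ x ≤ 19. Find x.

7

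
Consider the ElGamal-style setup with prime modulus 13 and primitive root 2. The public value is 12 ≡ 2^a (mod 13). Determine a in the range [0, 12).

6

Successive powers of 2 modulo 13:
  2^0=1  2^1=2  2^2=4  2^3=8  2^4=3  2^5=6
  2^6=12
So 2^6 ≡ 12 (mod 13), giving a = 6.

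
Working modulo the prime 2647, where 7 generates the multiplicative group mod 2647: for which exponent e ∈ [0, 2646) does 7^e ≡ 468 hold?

851

Baby-step giant-step with m = ceil(sqrt(2646)) = 52.
Baby table (7^j mod 2647 for j=0..51):
  0:1  1:7  2:49  3:343  4:2401  5:925  6:1181  7:326
  8:2282  9:92  10:644  11:1861  12:2439  13:1191  14:396  15:125
  16:875  17:831  18:523  19:1014  20:1804  21:2040  22:1045  23:2021
  24:912  25:1090  26:2336  27:470  28:643  29:1854  30:2390  31:848
  32:642  33:1847  34:2341  35:505  36:888  37:922  38:1160  39:179
  40:1253  41:830  42:516  43:965  44:1461  45:2286  46:120  47:840
  48:586  49:1455  50:2244  51:2473
Giant step factor: 7^(-52) ≡ 276 (mod 2647).
Scan 468·276^i mod 2647 for i = 0, 1, …:
  i=0: 468   i=1: 2112   i=2: 572   i=3: 1699
  i=4: 405   i=5: 606   i=6: 495   i=7: 1623
  i=8: 605   i=9: 219     …   i=15: 1097
  i=16: 1014
Match at i=16, j=19: e = 16·52 + 19 = 851.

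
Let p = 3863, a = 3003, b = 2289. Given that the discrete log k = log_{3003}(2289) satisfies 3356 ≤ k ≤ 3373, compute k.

3370

Compute 3003^3356 mod 3863 = 809, then multiply by 3003 repeatedly:
  3003^3356=809  3003^3357=3463  3003^3358=193  3003^3359=129  3003^3360=1087
  3003^3361=26  3003^3362=818  3003^3363=3449  3003^3364=644  3003^3365=2432
  3003^3366=2226  3003^3367=1688  3003^3368=808  3003^3369=460  3003^3370=2289
Found 2289 at exponent 3370.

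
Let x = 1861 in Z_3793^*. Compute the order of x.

The order of 1861 must divide p − 1 = 3792 = 2^4 · 3 · 79.
Divisors: 1, 2, 3, 4, 6, 8, 12, 16, 24, 48, 79, 158, 237, 316, 474, 632, 948, 1264, 1896, 3792.
Check each in increasing order: 1861^1 ≡ 1861;  1861^2 ≡ 312;  1861^3 ≡ 303;  1861^4 ≡ 2519;  1861^6 ≡ 777;  1861^8 ≡ 3465;  1861^12 ≡ 642;  1861^16 ≡ 1380;  1861^24 ≡ 2520;  1861^48 ≡ 918;  1861^79 ≡ 2725;  1861^158 ≡ 2724;  1861^237 ≡ 3792;  1861^316 ≡ 1068;  1861^474 ≡ 1.
Smallest exponent giving 1 is 474.

474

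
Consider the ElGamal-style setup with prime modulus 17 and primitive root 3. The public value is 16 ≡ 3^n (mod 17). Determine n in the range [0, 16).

8

Successive powers of 3 modulo 17:
  3^0=1  3^1=3  3^2=9  3^3=10  3^4=13  3^5=5
  3^6=15  3^7=11  3^8=16
So 3^8 ≡ 16 (mod 17), giving n = 8.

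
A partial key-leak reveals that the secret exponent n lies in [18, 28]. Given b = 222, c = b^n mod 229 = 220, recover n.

Compute 222^18 mod 229 = 68, then multiply by 222 repeatedly:
  222^18=68  222^19=211  222^20=126  222^21=34  222^22=220
Found 220 at exponent 22.

22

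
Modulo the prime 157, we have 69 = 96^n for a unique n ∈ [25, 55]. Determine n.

31

Compute 96^25 mod 157 = 77, then multiply by 96 repeatedly:
  96^25=77  96^26=13  96^27=149  96^28=17  96^29=62
  96^30=143  96^31=69
Found 69 at exponent 31.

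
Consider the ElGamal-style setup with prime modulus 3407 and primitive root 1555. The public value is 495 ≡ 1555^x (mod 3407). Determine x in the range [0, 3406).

1755

Baby-step giant-step with m = ceil(sqrt(3406)) = 59.
Baby table (1555^j mod 3407 for j=0..58):
  0:1  1:1555  2:2462  3:2349  4:391  5:1559  6:1868  7:1976
  8:2973  9:3123  10:1290  11:2634  12:656  13:1387  14:154  15:980
  16:971  17:604  18:2295  19:1596  20:1484  21:1081  22:1304  23:555
  24:1054  25:203  26:2221  27:2364  28:3274  29:1012  30:3033  31:1027
  32:2509  33:480  34:267  35:2938  36:3210  37:295  38:2187  39:599
  40:1334  41:2914  42:3367  43:2533  44:323  45:1436  46:1395  47:2373
  48:234  49:2728  50:325  51:1139  52:2912  53:257  54:1016  55:2439
  56:654  57:1684  58:2044
Giant step factor: 1555^(-59) ≡ 1216 (mod 3407).
Scan 495·1216^i mod 3407 for i = 0, 1, …:
  i=0: 495   i=1: 2288   i=2: 2096   i=3: 300
  i=4: 251   i=5: 1993   i=6: 1111   i=7: 1804
  i=8: 2963   i=9: 1809     …   i=28: 1757
  i=29: 323
Match at i=29, j=44: x = 29·59 + 44 = 1755.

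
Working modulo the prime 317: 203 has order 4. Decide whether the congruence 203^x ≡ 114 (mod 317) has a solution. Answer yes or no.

yes

⟨203⟩ has order 4; its elements mod 317 are {1, 114, 203, 316}.
114 is in this set.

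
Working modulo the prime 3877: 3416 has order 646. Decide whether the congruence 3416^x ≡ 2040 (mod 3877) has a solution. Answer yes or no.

2040 ∈ ⟨3416⟩ iff 2040^646 ≡ 1 (mod 3877), since |⟨3416⟩| = 646.
2040^646 mod 3877 = 224.
Since 224 ≠ 1, 2040 does not lie in the subgroup.

no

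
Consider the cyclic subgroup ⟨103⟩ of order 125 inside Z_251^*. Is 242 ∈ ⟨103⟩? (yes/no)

no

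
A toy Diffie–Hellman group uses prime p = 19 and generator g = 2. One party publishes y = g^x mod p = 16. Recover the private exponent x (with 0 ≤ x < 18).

4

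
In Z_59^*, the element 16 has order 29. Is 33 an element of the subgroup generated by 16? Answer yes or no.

33 ∈ ⟨16⟩ iff 33^29 ≡ 1 (mod 59), since |⟨16⟩| = 29.
33^29 mod 59 = 58.
Since 58 ≠ 1, 33 does not lie in the subgroup.

no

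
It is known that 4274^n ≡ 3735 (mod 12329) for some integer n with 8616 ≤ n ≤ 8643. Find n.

8619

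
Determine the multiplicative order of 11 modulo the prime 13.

12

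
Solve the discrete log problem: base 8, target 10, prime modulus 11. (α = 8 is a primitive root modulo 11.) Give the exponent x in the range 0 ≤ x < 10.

Successive powers of 8 modulo 11:
  8^0=1  8^1=8  8^2=9  8^3=6  8^4=4  8^5=10
So 8^5 ≡ 10 (mod 11), giving x = 5.

5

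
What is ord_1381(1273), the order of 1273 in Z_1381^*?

The order of 1273 must divide p − 1 = 1380 = 2^2 · 3 · 5 · 23.
Divisors: 1, 2, 3, 4, 5, 6, 10, 12, 15, 20, 23, 30, 46, 60, 69, 92, 115, 138, 230, 276, 345, 460, 690, 1380.
Check each in increasing order: 1273^1 ≡ 1273;  1273^2 ≡ 616;  1273^3 ≡ 1141;  1273^4 ≡ 1062;  1273^5 ≡ 1308;  1273^6 ≡ 979;  1273^10 ≡ 1186;  1273^12 ≡ 27;  1273^15 ≡ 425;  1273^20 ≡ 738;  1273^23 ≡ 1029;  1273^30 ≡ 1095;  1273^46 ≡ 995;  1273^60 ≡ 317;  1273^69 ≡ 534;  1273^92 ≡ 1229;  1273^115 ≡ 1026;  1273^138 ≡ 670;  1273^230 ≡ 354;  1273^276 ≡ 75;  1273^345 ≡ 1.
Smallest exponent giving 1 is 345.

345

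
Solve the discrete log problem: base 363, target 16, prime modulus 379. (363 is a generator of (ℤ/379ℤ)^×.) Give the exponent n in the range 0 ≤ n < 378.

190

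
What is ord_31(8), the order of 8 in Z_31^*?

5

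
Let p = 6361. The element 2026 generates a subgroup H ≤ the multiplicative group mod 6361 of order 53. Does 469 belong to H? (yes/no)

yes

469 ∈ ⟨2026⟩ iff 469^53 ≡ 1 (mod 6361), since |⟨2026⟩| = 53.
469^53 mod 6361 = 1.
Since 1 = 1, 469 lies in the subgroup.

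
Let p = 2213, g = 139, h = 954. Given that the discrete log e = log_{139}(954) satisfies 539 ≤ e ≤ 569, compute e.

543

Compute 139^539 mod 2213 = 745, then multiply by 139 repeatedly:
  139^539=745  139^540=1757  139^541=793  139^542=1790  139^543=954
Found 954 at exponent 543.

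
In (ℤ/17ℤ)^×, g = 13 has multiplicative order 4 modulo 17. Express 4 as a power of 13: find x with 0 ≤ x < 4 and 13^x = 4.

3

Successive powers of 13 modulo 17:
  13^0=1  13^1=13  13^2=16  13^3=4
So 13^3 ≡ 4 (mod 17), giving x = 3.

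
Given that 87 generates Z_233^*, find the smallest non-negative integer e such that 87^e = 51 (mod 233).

88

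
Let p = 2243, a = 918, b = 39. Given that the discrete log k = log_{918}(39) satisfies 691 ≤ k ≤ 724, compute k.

Compute 918^691 mod 2243 = 1191, then multiply by 918 repeatedly:
  918^691=1191  918^692=997  918^693=102  918^694=1673  918^695=1602
  918^696=1471  918^697=92  918^698=1465  918^699=1313  918^700=843
  918^701=39
Found 39 at exponent 701.

701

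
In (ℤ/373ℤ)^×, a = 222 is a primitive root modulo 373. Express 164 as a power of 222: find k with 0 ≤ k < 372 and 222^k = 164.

302

Baby-step giant-step with m = ceil(sqrt(372)) = 20.
Baby table (222^j mod 373 for j=0..19):
  0:1  1:222  2:48  3:212  4:66  5:105  6:184  7:191
  8:253  9:216  10:208  11:297  12:286  13:82  14:300  15:206
  16:226  17:190  18:31  19:168
Giant step factor: 222^(-20) ≡ 93 (mod 373).
Scan 164·93^i mod 373 for i = 0, 1, …:
  i=0: 164   i=1: 332   i=2: 290   i=3: 114
  i=4: 158   i=5: 147   i=6: 243   i=7: 219
  i=8: 225   i=9: 37     …   i=14: 181
  i=15: 48
Match at i=15, j=2: k = 15·20 + 2 = 302.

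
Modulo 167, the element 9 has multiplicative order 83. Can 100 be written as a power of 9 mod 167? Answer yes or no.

yes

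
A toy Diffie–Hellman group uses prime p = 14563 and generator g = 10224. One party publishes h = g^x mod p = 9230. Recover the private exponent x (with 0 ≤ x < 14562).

Baby-step giant-step with m = ceil(sqrt(14562)) = 121.
Baby table (10224^j mod 14563 for j=0..120):
  0:1  1:10224  2:11525  3:2367  4:11065  5:3176  6:10497  7:6581
  8:3084  9:1921  10:9380  11:3765  12:3351  13:8448  14:13762  15:9545
  16:1417  17:11786  18:5802  19:4549  20:9317  21:425  22:5426  23:4957
  24:1128  25:13339  26:10004  27:4947  28:829  29:30  30:897  31:10801
  32:12758  33:11564  34:7902  35:9087  36:8111  37:5142  38:13941  39:4703
  40:11009  41:13152  42:5869  43:5096  44:9653  45:13384  46:4068  47:13867
  48:5403  49:2813  50:12750  51:2587  52:3080  53:4714  54:6969  55:8860
  56:2780  57:10307  58:900  59:12347  60:3644  61:4102  62:11971  63:4052
  64:10476  65:10322  66:8630  67:10466  68:10023  69:9884  70:1359  71:1314
  72:7250  73:12893  74:8319  75:5536  76:8246  77:1897  78:11575  79:3862
  80:4795  81:5022  82:10353  83:5188  84:3666  85:10585  86:3387  87:12437
  88:6335  89:7379  90:6556  91:9618  92:5056  93:8457  94:3837  95:11329
  96:8157  97:9430  98:5260  99:11644  100:10294  101:13618  102:8152  103:1999
  104:5887  105:14372  106:13221  107:12301  108:13919  109:12783  110:5030  111:4767
  112:10010  113:8039  114:11727  115:14232  116:9035  117:731  118:2925  119:7361
  120:11843
Giant step factor: 10224^(-121) ≡ 5351 (mod 14563).
Scan 9230·5351^i mod 14563 for i = 0, 1, …:
  i=0: 9230   i=1: 6597   i=2: 14398   i=3: 5428
  i=4: 6606   i=5: 4305   i=6: 11952   i=7: 9019
  i=8: 13450   i=9: 604     …   i=15: 1956
  i=16: 10322
Match at i=16, j=65: x = 16·121 + 65 = 2001.

2001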